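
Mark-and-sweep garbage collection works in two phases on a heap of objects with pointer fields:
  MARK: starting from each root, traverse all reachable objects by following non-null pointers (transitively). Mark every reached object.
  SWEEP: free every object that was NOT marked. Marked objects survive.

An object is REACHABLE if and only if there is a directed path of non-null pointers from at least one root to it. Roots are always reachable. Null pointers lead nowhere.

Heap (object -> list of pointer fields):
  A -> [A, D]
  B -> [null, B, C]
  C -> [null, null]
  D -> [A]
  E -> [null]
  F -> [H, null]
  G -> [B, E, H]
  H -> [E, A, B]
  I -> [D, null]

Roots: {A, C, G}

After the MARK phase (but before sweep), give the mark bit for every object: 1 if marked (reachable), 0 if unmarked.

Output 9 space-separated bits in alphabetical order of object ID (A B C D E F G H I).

Roots: A C G
Mark A: refs=A D, marked=A
Mark C: refs=null null, marked=A C
Mark G: refs=B E H, marked=A C G
Mark D: refs=A, marked=A C D G
Mark B: refs=null B C, marked=A B C D G
Mark E: refs=null, marked=A B C D E G
Mark H: refs=E A B, marked=A B C D E G H
Unmarked (collected): F I

Answer: 1 1 1 1 1 0 1 1 0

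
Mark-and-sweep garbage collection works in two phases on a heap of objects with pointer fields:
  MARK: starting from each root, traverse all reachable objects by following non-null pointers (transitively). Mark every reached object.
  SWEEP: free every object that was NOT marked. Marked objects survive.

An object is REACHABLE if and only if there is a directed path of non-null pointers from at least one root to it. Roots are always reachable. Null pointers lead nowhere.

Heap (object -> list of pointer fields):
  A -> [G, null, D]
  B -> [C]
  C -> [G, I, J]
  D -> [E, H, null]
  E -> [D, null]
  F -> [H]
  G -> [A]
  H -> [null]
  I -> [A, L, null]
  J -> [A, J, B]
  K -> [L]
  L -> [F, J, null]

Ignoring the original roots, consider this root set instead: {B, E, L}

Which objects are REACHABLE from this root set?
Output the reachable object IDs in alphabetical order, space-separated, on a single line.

Roots: B E L
Mark B: refs=C, marked=B
Mark E: refs=D null, marked=B E
Mark L: refs=F J null, marked=B E L
Mark C: refs=G I J, marked=B C E L
Mark D: refs=E H null, marked=B C D E L
Mark F: refs=H, marked=B C D E F L
Mark J: refs=A J B, marked=B C D E F J L
Mark G: refs=A, marked=B C D E F G J L
Mark I: refs=A L null, marked=B C D E F G I J L
Mark H: refs=null, marked=B C D E F G H I J L
Mark A: refs=G null D, marked=A B C D E F G H I J L
Unmarked (collected): K

Answer: A B C D E F G H I J L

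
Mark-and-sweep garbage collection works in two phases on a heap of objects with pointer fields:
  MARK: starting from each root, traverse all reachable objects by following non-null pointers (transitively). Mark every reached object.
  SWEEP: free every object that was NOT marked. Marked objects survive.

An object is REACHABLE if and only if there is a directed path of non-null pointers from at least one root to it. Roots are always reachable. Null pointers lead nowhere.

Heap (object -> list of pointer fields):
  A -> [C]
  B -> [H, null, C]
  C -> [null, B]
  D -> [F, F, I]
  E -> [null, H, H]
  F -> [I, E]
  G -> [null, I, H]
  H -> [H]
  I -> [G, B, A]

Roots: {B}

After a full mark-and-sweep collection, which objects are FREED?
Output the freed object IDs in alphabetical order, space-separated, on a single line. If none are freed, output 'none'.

Roots: B
Mark B: refs=H null C, marked=B
Mark H: refs=H, marked=B H
Mark C: refs=null B, marked=B C H
Unmarked (collected): A D E F G I

Answer: A D E F G I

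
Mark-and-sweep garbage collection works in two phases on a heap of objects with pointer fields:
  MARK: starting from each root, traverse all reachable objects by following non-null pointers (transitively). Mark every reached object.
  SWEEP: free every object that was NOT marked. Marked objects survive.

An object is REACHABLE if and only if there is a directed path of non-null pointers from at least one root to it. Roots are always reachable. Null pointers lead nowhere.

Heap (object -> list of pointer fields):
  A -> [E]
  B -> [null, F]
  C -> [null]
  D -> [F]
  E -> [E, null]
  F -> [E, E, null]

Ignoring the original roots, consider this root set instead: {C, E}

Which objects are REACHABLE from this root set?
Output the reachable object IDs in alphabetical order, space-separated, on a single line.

Answer: C E

Derivation:
Roots: C E
Mark C: refs=null, marked=C
Mark E: refs=E null, marked=C E
Unmarked (collected): A B D F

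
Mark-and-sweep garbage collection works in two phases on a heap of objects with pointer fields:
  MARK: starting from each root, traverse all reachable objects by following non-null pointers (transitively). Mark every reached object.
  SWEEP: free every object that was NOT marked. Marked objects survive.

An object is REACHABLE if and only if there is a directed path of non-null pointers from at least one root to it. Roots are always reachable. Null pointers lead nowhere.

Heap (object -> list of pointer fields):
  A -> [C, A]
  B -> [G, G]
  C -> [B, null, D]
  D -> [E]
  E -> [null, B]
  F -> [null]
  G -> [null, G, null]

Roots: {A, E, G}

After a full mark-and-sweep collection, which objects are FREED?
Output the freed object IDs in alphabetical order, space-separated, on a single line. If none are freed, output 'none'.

Answer: F

Derivation:
Roots: A E G
Mark A: refs=C A, marked=A
Mark E: refs=null B, marked=A E
Mark G: refs=null G null, marked=A E G
Mark C: refs=B null D, marked=A C E G
Mark B: refs=G G, marked=A B C E G
Mark D: refs=E, marked=A B C D E G
Unmarked (collected): F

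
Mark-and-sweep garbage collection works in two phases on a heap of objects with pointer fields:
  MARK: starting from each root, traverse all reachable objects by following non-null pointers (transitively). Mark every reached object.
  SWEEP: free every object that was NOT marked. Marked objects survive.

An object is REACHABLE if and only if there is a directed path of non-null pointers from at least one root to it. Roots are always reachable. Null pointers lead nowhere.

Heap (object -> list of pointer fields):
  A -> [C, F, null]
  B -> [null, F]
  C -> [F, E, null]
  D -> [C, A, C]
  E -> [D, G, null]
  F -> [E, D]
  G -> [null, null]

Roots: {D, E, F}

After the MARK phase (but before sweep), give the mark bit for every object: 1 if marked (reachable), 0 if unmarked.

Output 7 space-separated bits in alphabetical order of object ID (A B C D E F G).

Roots: D E F
Mark D: refs=C A C, marked=D
Mark E: refs=D G null, marked=D E
Mark F: refs=E D, marked=D E F
Mark C: refs=F E null, marked=C D E F
Mark A: refs=C F null, marked=A C D E F
Mark G: refs=null null, marked=A C D E F G
Unmarked (collected): B

Answer: 1 0 1 1 1 1 1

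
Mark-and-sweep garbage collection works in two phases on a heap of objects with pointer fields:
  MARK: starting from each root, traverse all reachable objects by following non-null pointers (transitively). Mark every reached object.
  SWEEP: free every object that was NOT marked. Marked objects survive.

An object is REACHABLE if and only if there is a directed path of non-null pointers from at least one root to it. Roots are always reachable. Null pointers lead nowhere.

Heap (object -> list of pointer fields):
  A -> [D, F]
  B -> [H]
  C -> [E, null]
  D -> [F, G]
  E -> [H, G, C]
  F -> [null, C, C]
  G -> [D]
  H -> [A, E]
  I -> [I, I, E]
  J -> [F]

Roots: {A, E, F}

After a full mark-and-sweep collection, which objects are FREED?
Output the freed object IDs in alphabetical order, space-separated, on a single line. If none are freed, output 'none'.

Roots: A E F
Mark A: refs=D F, marked=A
Mark E: refs=H G C, marked=A E
Mark F: refs=null C C, marked=A E F
Mark D: refs=F G, marked=A D E F
Mark H: refs=A E, marked=A D E F H
Mark G: refs=D, marked=A D E F G H
Mark C: refs=E null, marked=A C D E F G H
Unmarked (collected): B I J

Answer: B I J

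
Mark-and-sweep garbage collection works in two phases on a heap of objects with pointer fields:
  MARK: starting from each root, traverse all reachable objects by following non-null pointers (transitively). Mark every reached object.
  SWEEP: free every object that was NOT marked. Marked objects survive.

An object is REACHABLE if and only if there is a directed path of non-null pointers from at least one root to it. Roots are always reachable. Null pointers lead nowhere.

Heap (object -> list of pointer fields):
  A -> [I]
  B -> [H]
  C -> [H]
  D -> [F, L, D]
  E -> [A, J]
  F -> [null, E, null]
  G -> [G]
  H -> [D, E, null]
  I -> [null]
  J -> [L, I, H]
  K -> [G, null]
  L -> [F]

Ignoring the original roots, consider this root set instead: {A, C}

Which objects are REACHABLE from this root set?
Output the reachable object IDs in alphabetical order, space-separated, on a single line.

Roots: A C
Mark A: refs=I, marked=A
Mark C: refs=H, marked=A C
Mark I: refs=null, marked=A C I
Mark H: refs=D E null, marked=A C H I
Mark D: refs=F L D, marked=A C D H I
Mark E: refs=A J, marked=A C D E H I
Mark F: refs=null E null, marked=A C D E F H I
Mark L: refs=F, marked=A C D E F H I L
Mark J: refs=L I H, marked=A C D E F H I J L
Unmarked (collected): B G K

Answer: A C D E F H I J L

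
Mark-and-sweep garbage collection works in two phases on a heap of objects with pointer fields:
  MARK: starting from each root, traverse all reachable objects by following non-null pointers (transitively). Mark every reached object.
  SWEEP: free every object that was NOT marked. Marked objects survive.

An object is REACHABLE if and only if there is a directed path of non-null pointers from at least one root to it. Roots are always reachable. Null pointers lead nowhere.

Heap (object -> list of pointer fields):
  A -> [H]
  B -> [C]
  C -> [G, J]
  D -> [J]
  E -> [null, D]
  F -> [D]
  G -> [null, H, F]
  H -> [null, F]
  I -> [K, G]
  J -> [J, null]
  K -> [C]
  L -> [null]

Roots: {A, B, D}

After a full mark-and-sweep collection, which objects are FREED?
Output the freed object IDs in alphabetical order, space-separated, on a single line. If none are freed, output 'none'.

Answer: E I K L

Derivation:
Roots: A B D
Mark A: refs=H, marked=A
Mark B: refs=C, marked=A B
Mark D: refs=J, marked=A B D
Mark H: refs=null F, marked=A B D H
Mark C: refs=G J, marked=A B C D H
Mark J: refs=J null, marked=A B C D H J
Mark F: refs=D, marked=A B C D F H J
Mark G: refs=null H F, marked=A B C D F G H J
Unmarked (collected): E I K L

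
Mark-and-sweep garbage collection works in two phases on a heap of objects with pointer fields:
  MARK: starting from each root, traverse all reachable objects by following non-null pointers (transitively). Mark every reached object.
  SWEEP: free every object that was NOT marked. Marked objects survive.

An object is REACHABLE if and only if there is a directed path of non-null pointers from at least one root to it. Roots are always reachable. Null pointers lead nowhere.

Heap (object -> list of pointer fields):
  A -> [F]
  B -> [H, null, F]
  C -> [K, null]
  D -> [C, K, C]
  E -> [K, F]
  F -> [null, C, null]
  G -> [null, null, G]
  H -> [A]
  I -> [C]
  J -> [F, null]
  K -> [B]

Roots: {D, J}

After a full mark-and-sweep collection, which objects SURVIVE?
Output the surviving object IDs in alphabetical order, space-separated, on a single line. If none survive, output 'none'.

Answer: A B C D F H J K

Derivation:
Roots: D J
Mark D: refs=C K C, marked=D
Mark J: refs=F null, marked=D J
Mark C: refs=K null, marked=C D J
Mark K: refs=B, marked=C D J K
Mark F: refs=null C null, marked=C D F J K
Mark B: refs=H null F, marked=B C D F J K
Mark H: refs=A, marked=B C D F H J K
Mark A: refs=F, marked=A B C D F H J K
Unmarked (collected): E G I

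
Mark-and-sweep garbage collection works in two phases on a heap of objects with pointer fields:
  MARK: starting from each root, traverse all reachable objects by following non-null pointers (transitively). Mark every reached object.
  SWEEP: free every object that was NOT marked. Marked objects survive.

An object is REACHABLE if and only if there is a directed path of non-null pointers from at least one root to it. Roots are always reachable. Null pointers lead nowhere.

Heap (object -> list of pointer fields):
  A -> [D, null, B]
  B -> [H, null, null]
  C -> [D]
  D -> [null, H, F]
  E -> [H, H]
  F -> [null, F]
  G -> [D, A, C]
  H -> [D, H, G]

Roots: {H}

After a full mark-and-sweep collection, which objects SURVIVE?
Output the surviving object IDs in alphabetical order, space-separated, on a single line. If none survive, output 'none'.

Answer: A B C D F G H

Derivation:
Roots: H
Mark H: refs=D H G, marked=H
Mark D: refs=null H F, marked=D H
Mark G: refs=D A C, marked=D G H
Mark F: refs=null F, marked=D F G H
Mark A: refs=D null B, marked=A D F G H
Mark C: refs=D, marked=A C D F G H
Mark B: refs=H null null, marked=A B C D F G H
Unmarked (collected): E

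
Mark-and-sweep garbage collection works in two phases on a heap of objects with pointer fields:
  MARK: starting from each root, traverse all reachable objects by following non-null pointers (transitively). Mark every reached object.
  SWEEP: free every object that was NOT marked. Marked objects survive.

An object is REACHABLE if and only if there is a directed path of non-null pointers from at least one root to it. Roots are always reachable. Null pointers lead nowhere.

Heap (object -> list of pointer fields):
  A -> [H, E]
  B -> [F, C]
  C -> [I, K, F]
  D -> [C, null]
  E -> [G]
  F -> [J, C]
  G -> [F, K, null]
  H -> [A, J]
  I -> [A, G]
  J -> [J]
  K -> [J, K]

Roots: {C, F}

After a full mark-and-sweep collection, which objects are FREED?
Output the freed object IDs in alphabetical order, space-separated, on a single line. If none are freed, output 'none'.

Roots: C F
Mark C: refs=I K F, marked=C
Mark F: refs=J C, marked=C F
Mark I: refs=A G, marked=C F I
Mark K: refs=J K, marked=C F I K
Mark J: refs=J, marked=C F I J K
Mark A: refs=H E, marked=A C F I J K
Mark G: refs=F K null, marked=A C F G I J K
Mark H: refs=A J, marked=A C F G H I J K
Mark E: refs=G, marked=A C E F G H I J K
Unmarked (collected): B D

Answer: B D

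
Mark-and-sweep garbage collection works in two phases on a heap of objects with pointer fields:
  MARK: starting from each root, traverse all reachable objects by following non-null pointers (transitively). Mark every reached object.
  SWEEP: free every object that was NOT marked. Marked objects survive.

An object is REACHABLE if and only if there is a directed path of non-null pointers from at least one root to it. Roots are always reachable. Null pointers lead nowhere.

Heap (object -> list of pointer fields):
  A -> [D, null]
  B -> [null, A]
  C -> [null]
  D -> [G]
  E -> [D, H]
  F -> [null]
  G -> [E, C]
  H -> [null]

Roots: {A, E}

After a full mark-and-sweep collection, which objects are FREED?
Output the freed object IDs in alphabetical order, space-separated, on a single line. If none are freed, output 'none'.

Roots: A E
Mark A: refs=D null, marked=A
Mark E: refs=D H, marked=A E
Mark D: refs=G, marked=A D E
Mark H: refs=null, marked=A D E H
Mark G: refs=E C, marked=A D E G H
Mark C: refs=null, marked=A C D E G H
Unmarked (collected): B F

Answer: B F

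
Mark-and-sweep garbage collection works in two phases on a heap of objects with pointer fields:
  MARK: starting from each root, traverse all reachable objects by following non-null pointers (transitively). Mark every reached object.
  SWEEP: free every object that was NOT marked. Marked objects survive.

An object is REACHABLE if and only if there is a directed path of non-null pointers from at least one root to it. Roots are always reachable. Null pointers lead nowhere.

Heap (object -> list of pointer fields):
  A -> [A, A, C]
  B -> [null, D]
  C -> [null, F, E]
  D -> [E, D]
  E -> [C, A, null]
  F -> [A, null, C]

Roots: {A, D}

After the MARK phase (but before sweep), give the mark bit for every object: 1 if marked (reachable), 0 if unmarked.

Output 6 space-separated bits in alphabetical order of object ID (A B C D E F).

Answer: 1 0 1 1 1 1

Derivation:
Roots: A D
Mark A: refs=A A C, marked=A
Mark D: refs=E D, marked=A D
Mark C: refs=null F E, marked=A C D
Mark E: refs=C A null, marked=A C D E
Mark F: refs=A null C, marked=A C D E F
Unmarked (collected): B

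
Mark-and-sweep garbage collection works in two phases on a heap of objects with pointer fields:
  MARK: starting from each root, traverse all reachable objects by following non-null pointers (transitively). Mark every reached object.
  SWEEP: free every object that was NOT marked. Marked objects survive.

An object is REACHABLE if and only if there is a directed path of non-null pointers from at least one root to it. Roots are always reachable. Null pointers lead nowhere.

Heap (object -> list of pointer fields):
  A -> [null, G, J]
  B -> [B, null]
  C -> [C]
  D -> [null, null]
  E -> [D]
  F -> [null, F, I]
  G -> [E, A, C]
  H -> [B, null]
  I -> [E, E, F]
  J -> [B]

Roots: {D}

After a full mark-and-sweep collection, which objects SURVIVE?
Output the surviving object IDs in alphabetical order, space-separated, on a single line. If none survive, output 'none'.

Roots: D
Mark D: refs=null null, marked=D
Unmarked (collected): A B C E F G H I J

Answer: D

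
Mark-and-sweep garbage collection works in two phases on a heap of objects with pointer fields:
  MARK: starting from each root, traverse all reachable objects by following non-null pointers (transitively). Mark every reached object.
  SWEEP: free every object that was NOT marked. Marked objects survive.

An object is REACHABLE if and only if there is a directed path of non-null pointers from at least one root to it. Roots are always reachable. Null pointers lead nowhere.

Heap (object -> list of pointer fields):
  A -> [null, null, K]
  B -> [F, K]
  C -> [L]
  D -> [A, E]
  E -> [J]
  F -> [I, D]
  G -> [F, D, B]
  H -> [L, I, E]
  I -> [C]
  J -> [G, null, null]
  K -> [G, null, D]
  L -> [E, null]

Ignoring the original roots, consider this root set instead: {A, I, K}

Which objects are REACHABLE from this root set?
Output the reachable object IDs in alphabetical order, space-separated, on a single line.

Roots: A I K
Mark A: refs=null null K, marked=A
Mark I: refs=C, marked=A I
Mark K: refs=G null D, marked=A I K
Mark C: refs=L, marked=A C I K
Mark G: refs=F D B, marked=A C G I K
Mark D: refs=A E, marked=A C D G I K
Mark L: refs=E null, marked=A C D G I K L
Mark F: refs=I D, marked=A C D F G I K L
Mark B: refs=F K, marked=A B C D F G I K L
Mark E: refs=J, marked=A B C D E F G I K L
Mark J: refs=G null null, marked=A B C D E F G I J K L
Unmarked (collected): H

Answer: A B C D E F G I J K L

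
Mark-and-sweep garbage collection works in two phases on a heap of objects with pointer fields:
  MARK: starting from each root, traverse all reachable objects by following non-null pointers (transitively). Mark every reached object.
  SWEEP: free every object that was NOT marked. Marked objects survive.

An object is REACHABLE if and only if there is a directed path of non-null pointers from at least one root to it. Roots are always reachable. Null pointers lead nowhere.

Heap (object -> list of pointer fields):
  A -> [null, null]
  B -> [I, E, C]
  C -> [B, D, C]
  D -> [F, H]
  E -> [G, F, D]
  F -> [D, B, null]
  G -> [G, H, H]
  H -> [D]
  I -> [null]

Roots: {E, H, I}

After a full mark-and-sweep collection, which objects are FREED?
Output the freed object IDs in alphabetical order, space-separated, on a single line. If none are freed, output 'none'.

Roots: E H I
Mark E: refs=G F D, marked=E
Mark H: refs=D, marked=E H
Mark I: refs=null, marked=E H I
Mark G: refs=G H H, marked=E G H I
Mark F: refs=D B null, marked=E F G H I
Mark D: refs=F H, marked=D E F G H I
Mark B: refs=I E C, marked=B D E F G H I
Mark C: refs=B D C, marked=B C D E F G H I
Unmarked (collected): A

Answer: A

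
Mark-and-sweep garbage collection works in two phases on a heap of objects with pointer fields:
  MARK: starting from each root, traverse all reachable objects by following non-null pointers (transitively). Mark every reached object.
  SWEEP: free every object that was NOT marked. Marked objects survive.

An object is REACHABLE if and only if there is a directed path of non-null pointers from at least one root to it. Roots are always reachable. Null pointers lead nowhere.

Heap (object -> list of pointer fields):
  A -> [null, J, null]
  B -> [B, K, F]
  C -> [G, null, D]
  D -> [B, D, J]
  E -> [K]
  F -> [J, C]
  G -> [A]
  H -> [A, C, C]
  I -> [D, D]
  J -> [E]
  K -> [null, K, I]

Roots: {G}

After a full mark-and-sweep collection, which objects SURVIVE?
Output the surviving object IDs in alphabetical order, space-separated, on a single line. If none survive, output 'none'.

Answer: A B C D E F G I J K

Derivation:
Roots: G
Mark G: refs=A, marked=G
Mark A: refs=null J null, marked=A G
Mark J: refs=E, marked=A G J
Mark E: refs=K, marked=A E G J
Mark K: refs=null K I, marked=A E G J K
Mark I: refs=D D, marked=A E G I J K
Mark D: refs=B D J, marked=A D E G I J K
Mark B: refs=B K F, marked=A B D E G I J K
Mark F: refs=J C, marked=A B D E F G I J K
Mark C: refs=G null D, marked=A B C D E F G I J K
Unmarked (collected): H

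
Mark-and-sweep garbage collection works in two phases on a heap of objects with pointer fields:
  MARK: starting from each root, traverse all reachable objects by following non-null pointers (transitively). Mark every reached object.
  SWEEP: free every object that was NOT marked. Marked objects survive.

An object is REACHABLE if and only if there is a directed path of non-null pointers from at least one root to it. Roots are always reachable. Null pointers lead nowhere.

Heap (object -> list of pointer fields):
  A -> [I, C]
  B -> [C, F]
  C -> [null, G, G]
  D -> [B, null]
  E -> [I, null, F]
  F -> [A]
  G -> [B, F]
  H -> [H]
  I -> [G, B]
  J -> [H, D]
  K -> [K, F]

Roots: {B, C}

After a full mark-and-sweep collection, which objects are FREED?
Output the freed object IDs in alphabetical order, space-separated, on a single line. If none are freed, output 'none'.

Roots: B C
Mark B: refs=C F, marked=B
Mark C: refs=null G G, marked=B C
Mark F: refs=A, marked=B C F
Mark G: refs=B F, marked=B C F G
Mark A: refs=I C, marked=A B C F G
Mark I: refs=G B, marked=A B C F G I
Unmarked (collected): D E H J K

Answer: D E H J K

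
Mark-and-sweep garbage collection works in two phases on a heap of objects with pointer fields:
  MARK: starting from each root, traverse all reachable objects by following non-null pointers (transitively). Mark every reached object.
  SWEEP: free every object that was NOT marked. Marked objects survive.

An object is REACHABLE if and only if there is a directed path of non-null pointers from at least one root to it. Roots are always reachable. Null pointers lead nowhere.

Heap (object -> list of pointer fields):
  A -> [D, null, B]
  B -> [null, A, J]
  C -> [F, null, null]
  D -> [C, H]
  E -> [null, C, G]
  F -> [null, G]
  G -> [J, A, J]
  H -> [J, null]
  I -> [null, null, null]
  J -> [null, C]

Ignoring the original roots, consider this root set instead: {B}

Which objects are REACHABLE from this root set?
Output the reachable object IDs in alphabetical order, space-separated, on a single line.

Roots: B
Mark B: refs=null A J, marked=B
Mark A: refs=D null B, marked=A B
Mark J: refs=null C, marked=A B J
Mark D: refs=C H, marked=A B D J
Mark C: refs=F null null, marked=A B C D J
Mark H: refs=J null, marked=A B C D H J
Mark F: refs=null G, marked=A B C D F H J
Mark G: refs=J A J, marked=A B C D F G H J
Unmarked (collected): E I

Answer: A B C D F G H J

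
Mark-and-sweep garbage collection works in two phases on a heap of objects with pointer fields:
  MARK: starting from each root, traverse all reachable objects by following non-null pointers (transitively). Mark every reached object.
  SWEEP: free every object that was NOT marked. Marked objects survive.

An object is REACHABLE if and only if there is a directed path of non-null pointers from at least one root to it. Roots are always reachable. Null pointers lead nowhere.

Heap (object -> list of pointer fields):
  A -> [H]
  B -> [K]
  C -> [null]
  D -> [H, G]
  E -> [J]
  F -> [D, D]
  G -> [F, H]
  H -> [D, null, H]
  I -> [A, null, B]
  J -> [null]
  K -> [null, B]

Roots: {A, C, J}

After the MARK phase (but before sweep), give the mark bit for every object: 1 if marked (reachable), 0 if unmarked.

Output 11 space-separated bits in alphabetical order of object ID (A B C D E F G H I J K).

Answer: 1 0 1 1 0 1 1 1 0 1 0

Derivation:
Roots: A C J
Mark A: refs=H, marked=A
Mark C: refs=null, marked=A C
Mark J: refs=null, marked=A C J
Mark H: refs=D null H, marked=A C H J
Mark D: refs=H G, marked=A C D H J
Mark G: refs=F H, marked=A C D G H J
Mark F: refs=D D, marked=A C D F G H J
Unmarked (collected): B E I K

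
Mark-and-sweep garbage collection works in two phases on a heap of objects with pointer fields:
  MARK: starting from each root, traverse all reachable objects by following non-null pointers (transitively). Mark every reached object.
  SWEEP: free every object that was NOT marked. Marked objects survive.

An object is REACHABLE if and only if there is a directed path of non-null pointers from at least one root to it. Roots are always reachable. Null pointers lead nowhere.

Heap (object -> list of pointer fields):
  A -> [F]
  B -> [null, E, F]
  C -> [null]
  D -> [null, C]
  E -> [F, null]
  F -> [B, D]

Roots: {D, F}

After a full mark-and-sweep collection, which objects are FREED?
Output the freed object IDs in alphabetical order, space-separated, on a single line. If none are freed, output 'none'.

Answer: A

Derivation:
Roots: D F
Mark D: refs=null C, marked=D
Mark F: refs=B D, marked=D F
Mark C: refs=null, marked=C D F
Mark B: refs=null E F, marked=B C D F
Mark E: refs=F null, marked=B C D E F
Unmarked (collected): A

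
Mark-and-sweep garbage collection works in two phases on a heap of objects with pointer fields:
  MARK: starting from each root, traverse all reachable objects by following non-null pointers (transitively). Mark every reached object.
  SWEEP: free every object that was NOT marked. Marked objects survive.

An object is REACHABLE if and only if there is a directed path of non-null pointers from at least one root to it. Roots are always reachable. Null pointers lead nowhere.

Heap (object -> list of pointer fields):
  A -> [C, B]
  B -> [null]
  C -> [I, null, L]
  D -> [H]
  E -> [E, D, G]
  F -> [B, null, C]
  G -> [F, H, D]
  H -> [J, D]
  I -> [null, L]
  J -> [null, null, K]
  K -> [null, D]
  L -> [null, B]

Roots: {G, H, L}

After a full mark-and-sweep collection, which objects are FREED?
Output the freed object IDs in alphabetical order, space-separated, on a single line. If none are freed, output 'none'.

Roots: G H L
Mark G: refs=F H D, marked=G
Mark H: refs=J D, marked=G H
Mark L: refs=null B, marked=G H L
Mark F: refs=B null C, marked=F G H L
Mark D: refs=H, marked=D F G H L
Mark J: refs=null null K, marked=D F G H J L
Mark B: refs=null, marked=B D F G H J L
Mark C: refs=I null L, marked=B C D F G H J L
Mark K: refs=null D, marked=B C D F G H J K L
Mark I: refs=null L, marked=B C D F G H I J K L
Unmarked (collected): A E

Answer: A E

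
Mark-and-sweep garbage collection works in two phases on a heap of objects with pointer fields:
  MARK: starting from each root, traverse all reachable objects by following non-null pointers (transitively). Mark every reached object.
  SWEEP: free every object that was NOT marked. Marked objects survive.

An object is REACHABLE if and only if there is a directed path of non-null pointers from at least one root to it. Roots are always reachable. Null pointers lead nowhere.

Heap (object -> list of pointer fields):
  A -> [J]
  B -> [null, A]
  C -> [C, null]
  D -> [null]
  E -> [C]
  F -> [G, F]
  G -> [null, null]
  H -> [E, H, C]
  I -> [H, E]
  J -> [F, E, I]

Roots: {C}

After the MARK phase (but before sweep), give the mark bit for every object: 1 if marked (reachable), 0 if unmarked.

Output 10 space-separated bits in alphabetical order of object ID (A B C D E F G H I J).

Roots: C
Mark C: refs=C null, marked=C
Unmarked (collected): A B D E F G H I J

Answer: 0 0 1 0 0 0 0 0 0 0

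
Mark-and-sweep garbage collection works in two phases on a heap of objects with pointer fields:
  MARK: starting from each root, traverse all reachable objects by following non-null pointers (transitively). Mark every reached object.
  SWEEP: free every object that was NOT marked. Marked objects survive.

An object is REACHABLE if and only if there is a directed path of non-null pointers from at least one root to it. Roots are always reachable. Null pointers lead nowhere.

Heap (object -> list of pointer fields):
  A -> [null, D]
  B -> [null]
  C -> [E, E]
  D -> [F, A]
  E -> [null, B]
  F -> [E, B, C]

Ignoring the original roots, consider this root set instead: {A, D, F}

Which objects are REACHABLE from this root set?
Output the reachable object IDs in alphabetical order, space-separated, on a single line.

Roots: A D F
Mark A: refs=null D, marked=A
Mark D: refs=F A, marked=A D
Mark F: refs=E B C, marked=A D F
Mark E: refs=null B, marked=A D E F
Mark B: refs=null, marked=A B D E F
Mark C: refs=E E, marked=A B C D E F
Unmarked (collected): (none)

Answer: A B C D E F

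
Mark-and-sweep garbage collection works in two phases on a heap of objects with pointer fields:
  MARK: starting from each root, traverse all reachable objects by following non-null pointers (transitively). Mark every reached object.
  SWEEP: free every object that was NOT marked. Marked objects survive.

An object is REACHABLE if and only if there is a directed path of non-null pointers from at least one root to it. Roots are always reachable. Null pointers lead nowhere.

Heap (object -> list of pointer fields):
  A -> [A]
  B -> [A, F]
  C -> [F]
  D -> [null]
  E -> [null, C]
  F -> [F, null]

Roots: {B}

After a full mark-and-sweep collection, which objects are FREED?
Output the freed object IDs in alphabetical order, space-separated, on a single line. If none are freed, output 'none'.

Roots: B
Mark B: refs=A F, marked=B
Mark A: refs=A, marked=A B
Mark F: refs=F null, marked=A B F
Unmarked (collected): C D E

Answer: C D E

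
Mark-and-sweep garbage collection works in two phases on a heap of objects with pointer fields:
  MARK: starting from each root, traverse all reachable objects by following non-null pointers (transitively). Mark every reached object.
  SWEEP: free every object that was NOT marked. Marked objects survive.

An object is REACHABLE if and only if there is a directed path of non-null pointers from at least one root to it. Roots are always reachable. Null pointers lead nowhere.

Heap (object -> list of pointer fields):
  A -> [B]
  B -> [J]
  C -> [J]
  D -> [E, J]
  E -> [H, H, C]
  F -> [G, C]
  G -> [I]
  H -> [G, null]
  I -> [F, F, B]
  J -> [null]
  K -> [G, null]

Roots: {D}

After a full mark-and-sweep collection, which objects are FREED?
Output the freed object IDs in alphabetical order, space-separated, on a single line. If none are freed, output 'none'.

Answer: A K

Derivation:
Roots: D
Mark D: refs=E J, marked=D
Mark E: refs=H H C, marked=D E
Mark J: refs=null, marked=D E J
Mark H: refs=G null, marked=D E H J
Mark C: refs=J, marked=C D E H J
Mark G: refs=I, marked=C D E G H J
Mark I: refs=F F B, marked=C D E G H I J
Mark F: refs=G C, marked=C D E F G H I J
Mark B: refs=J, marked=B C D E F G H I J
Unmarked (collected): A K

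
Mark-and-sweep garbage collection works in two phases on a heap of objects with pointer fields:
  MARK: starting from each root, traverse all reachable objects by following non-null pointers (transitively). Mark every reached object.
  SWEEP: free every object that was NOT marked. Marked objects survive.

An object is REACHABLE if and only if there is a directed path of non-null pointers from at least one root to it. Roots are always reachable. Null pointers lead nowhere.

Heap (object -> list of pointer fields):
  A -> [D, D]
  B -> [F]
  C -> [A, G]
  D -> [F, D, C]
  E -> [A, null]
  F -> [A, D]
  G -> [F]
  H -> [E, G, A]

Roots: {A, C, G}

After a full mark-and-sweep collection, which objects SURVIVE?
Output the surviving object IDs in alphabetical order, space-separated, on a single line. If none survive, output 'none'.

Answer: A C D F G

Derivation:
Roots: A C G
Mark A: refs=D D, marked=A
Mark C: refs=A G, marked=A C
Mark G: refs=F, marked=A C G
Mark D: refs=F D C, marked=A C D G
Mark F: refs=A D, marked=A C D F G
Unmarked (collected): B E H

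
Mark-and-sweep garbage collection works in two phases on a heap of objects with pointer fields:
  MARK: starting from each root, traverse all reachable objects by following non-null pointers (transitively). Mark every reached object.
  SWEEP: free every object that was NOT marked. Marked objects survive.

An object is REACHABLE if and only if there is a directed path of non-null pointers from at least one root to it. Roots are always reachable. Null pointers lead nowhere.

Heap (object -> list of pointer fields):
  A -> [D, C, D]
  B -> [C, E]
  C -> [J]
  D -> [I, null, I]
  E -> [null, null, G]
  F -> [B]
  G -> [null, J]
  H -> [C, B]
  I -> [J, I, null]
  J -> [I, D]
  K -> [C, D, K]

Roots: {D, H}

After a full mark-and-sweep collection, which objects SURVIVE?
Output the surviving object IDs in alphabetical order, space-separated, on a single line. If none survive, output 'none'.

Answer: B C D E G H I J

Derivation:
Roots: D H
Mark D: refs=I null I, marked=D
Mark H: refs=C B, marked=D H
Mark I: refs=J I null, marked=D H I
Mark C: refs=J, marked=C D H I
Mark B: refs=C E, marked=B C D H I
Mark J: refs=I D, marked=B C D H I J
Mark E: refs=null null G, marked=B C D E H I J
Mark G: refs=null J, marked=B C D E G H I J
Unmarked (collected): A F K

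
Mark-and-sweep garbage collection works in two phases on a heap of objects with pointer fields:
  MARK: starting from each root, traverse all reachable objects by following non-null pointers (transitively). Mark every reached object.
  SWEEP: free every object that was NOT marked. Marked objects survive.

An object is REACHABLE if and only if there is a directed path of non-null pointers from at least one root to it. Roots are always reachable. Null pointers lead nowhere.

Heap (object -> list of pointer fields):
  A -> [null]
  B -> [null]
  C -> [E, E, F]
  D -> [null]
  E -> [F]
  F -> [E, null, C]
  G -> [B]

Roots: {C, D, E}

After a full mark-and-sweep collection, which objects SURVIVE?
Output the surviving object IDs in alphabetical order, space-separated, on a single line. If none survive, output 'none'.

Roots: C D E
Mark C: refs=E E F, marked=C
Mark D: refs=null, marked=C D
Mark E: refs=F, marked=C D E
Mark F: refs=E null C, marked=C D E F
Unmarked (collected): A B G

Answer: C D E F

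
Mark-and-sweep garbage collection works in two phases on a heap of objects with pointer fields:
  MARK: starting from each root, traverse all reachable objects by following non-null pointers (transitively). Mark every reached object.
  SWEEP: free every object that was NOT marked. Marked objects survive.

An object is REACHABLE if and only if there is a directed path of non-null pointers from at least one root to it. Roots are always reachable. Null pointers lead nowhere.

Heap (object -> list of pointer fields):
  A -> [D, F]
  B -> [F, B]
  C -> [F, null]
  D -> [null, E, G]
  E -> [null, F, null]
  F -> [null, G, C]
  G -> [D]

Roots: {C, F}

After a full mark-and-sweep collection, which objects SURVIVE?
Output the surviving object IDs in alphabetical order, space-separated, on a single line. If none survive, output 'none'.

Roots: C F
Mark C: refs=F null, marked=C
Mark F: refs=null G C, marked=C F
Mark G: refs=D, marked=C F G
Mark D: refs=null E G, marked=C D F G
Mark E: refs=null F null, marked=C D E F G
Unmarked (collected): A B

Answer: C D E F G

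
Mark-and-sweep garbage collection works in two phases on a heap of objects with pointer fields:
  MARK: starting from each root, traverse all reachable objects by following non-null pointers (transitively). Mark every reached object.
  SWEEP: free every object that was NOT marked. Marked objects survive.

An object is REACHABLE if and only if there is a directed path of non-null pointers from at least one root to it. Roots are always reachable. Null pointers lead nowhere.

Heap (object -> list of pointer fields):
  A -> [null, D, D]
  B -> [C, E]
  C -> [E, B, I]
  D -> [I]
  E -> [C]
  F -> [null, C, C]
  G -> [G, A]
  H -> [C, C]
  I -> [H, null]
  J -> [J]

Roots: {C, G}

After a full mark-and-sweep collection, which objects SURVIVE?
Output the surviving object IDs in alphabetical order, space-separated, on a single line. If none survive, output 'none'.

Answer: A B C D E G H I

Derivation:
Roots: C G
Mark C: refs=E B I, marked=C
Mark G: refs=G A, marked=C G
Mark E: refs=C, marked=C E G
Mark B: refs=C E, marked=B C E G
Mark I: refs=H null, marked=B C E G I
Mark A: refs=null D D, marked=A B C E G I
Mark H: refs=C C, marked=A B C E G H I
Mark D: refs=I, marked=A B C D E G H I
Unmarked (collected): F J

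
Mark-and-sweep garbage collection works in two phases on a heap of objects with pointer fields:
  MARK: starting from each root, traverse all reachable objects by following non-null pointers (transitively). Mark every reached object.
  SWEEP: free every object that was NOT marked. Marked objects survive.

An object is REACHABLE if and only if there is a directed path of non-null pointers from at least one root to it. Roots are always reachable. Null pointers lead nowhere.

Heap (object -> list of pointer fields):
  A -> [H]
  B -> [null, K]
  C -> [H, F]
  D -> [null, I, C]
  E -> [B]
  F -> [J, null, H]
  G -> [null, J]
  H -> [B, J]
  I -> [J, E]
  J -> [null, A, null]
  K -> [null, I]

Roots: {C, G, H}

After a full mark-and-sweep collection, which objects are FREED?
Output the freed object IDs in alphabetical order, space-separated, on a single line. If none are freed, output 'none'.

Roots: C G H
Mark C: refs=H F, marked=C
Mark G: refs=null J, marked=C G
Mark H: refs=B J, marked=C G H
Mark F: refs=J null H, marked=C F G H
Mark J: refs=null A null, marked=C F G H J
Mark B: refs=null K, marked=B C F G H J
Mark A: refs=H, marked=A B C F G H J
Mark K: refs=null I, marked=A B C F G H J K
Mark I: refs=J E, marked=A B C F G H I J K
Mark E: refs=B, marked=A B C E F G H I J K
Unmarked (collected): D

Answer: D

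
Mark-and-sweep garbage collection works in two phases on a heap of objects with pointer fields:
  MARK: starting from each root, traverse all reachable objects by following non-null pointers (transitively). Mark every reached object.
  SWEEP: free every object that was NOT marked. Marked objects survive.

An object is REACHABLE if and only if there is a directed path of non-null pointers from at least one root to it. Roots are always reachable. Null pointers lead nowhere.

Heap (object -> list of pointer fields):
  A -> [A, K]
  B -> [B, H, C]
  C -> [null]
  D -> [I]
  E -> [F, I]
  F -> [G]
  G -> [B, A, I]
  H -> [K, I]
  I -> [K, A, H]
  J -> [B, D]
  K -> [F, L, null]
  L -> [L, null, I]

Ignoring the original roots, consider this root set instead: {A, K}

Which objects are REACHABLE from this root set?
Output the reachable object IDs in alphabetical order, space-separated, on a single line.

Answer: A B C F G H I K L

Derivation:
Roots: A K
Mark A: refs=A K, marked=A
Mark K: refs=F L null, marked=A K
Mark F: refs=G, marked=A F K
Mark L: refs=L null I, marked=A F K L
Mark G: refs=B A I, marked=A F G K L
Mark I: refs=K A H, marked=A F G I K L
Mark B: refs=B H C, marked=A B F G I K L
Mark H: refs=K I, marked=A B F G H I K L
Mark C: refs=null, marked=A B C F G H I K L
Unmarked (collected): D E J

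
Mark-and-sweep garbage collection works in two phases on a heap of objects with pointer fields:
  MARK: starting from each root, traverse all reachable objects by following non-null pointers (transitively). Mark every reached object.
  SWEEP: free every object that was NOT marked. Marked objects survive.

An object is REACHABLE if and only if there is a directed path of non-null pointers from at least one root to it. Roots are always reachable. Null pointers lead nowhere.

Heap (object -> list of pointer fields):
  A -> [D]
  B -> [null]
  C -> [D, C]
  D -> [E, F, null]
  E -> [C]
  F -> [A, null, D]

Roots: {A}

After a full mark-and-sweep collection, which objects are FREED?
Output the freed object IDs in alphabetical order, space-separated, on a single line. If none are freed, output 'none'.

Answer: B

Derivation:
Roots: A
Mark A: refs=D, marked=A
Mark D: refs=E F null, marked=A D
Mark E: refs=C, marked=A D E
Mark F: refs=A null D, marked=A D E F
Mark C: refs=D C, marked=A C D E F
Unmarked (collected): B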